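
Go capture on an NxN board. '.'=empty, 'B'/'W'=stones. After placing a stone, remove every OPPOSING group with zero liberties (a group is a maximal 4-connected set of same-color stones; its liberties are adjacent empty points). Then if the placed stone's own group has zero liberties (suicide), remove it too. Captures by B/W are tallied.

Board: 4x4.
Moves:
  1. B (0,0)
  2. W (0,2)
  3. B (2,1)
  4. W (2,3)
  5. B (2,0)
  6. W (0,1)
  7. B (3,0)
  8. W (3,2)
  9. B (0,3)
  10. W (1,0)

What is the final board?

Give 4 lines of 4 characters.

Move 1: B@(0,0) -> caps B=0 W=0
Move 2: W@(0,2) -> caps B=0 W=0
Move 3: B@(2,1) -> caps B=0 W=0
Move 4: W@(2,3) -> caps B=0 W=0
Move 5: B@(2,0) -> caps B=0 W=0
Move 6: W@(0,1) -> caps B=0 W=0
Move 7: B@(3,0) -> caps B=0 W=0
Move 8: W@(3,2) -> caps B=0 W=0
Move 9: B@(0,3) -> caps B=0 W=0
Move 10: W@(1,0) -> caps B=0 W=1

Answer: .WWB
W...
BB.W
B.W.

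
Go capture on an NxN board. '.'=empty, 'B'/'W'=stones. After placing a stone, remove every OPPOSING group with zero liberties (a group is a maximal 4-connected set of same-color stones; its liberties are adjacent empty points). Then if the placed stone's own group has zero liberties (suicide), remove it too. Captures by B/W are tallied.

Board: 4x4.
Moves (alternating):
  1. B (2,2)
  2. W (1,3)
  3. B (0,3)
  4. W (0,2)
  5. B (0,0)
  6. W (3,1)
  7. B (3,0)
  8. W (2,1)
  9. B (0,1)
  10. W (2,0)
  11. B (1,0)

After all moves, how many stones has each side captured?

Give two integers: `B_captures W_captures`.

Move 1: B@(2,2) -> caps B=0 W=0
Move 2: W@(1,3) -> caps B=0 W=0
Move 3: B@(0,3) -> caps B=0 W=0
Move 4: W@(0,2) -> caps B=0 W=1
Move 5: B@(0,0) -> caps B=0 W=1
Move 6: W@(3,1) -> caps B=0 W=1
Move 7: B@(3,0) -> caps B=0 W=1
Move 8: W@(2,1) -> caps B=0 W=1
Move 9: B@(0,1) -> caps B=0 W=1
Move 10: W@(2,0) -> caps B=0 W=2
Move 11: B@(1,0) -> caps B=0 W=2

Answer: 0 2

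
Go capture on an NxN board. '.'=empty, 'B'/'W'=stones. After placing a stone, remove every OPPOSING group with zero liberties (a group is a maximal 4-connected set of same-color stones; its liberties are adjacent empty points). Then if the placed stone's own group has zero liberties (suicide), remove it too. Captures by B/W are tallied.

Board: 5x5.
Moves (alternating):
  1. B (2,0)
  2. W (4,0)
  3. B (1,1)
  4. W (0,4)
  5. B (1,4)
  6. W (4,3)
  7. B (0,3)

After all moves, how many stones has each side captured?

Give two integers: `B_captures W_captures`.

Answer: 1 0

Derivation:
Move 1: B@(2,0) -> caps B=0 W=0
Move 2: W@(4,0) -> caps B=0 W=0
Move 3: B@(1,1) -> caps B=0 W=0
Move 4: W@(0,4) -> caps B=0 W=0
Move 5: B@(1,4) -> caps B=0 W=0
Move 6: W@(4,3) -> caps B=0 W=0
Move 7: B@(0,3) -> caps B=1 W=0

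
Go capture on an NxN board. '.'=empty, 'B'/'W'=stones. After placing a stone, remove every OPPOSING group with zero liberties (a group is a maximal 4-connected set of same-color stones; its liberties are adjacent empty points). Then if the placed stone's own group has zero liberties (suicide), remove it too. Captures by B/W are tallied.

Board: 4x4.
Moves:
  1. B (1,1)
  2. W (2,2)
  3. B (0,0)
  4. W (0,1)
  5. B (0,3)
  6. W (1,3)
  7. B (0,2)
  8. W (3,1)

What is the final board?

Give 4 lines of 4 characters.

Answer: B.BB
.B.W
..W.
.W..

Derivation:
Move 1: B@(1,1) -> caps B=0 W=0
Move 2: W@(2,2) -> caps B=0 W=0
Move 3: B@(0,0) -> caps B=0 W=0
Move 4: W@(0,1) -> caps B=0 W=0
Move 5: B@(0,3) -> caps B=0 W=0
Move 6: W@(1,3) -> caps B=0 W=0
Move 7: B@(0,2) -> caps B=1 W=0
Move 8: W@(3,1) -> caps B=1 W=0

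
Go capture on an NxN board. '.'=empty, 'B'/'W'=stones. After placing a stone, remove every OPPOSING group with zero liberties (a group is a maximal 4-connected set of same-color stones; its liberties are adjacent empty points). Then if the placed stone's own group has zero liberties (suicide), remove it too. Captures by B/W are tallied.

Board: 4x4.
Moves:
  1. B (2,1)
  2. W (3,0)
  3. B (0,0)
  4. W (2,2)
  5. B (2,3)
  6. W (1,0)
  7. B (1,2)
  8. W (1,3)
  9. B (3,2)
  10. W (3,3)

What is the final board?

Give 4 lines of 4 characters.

Answer: B...
W.BW
.B.B
W.B.

Derivation:
Move 1: B@(2,1) -> caps B=0 W=0
Move 2: W@(3,0) -> caps B=0 W=0
Move 3: B@(0,0) -> caps B=0 W=0
Move 4: W@(2,2) -> caps B=0 W=0
Move 5: B@(2,3) -> caps B=0 W=0
Move 6: W@(1,0) -> caps B=0 W=0
Move 7: B@(1,2) -> caps B=0 W=0
Move 8: W@(1,3) -> caps B=0 W=0
Move 9: B@(3,2) -> caps B=1 W=0
Move 10: W@(3,3) -> caps B=1 W=0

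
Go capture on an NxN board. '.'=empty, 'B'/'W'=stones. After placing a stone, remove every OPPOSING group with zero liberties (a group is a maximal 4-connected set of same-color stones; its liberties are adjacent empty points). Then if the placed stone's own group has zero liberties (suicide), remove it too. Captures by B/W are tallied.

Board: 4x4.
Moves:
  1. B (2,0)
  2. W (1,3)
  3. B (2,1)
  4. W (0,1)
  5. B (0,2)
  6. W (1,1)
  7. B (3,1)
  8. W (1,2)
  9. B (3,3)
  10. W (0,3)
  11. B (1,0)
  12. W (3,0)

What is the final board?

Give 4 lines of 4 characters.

Move 1: B@(2,0) -> caps B=0 W=0
Move 2: W@(1,3) -> caps B=0 W=0
Move 3: B@(2,1) -> caps B=0 W=0
Move 4: W@(0,1) -> caps B=0 W=0
Move 5: B@(0,2) -> caps B=0 W=0
Move 6: W@(1,1) -> caps B=0 W=0
Move 7: B@(3,1) -> caps B=0 W=0
Move 8: W@(1,2) -> caps B=0 W=0
Move 9: B@(3,3) -> caps B=0 W=0
Move 10: W@(0,3) -> caps B=0 W=1
Move 11: B@(1,0) -> caps B=0 W=1
Move 12: W@(3,0) -> caps B=0 W=1

Answer: .W.W
BWWW
BB..
.B.B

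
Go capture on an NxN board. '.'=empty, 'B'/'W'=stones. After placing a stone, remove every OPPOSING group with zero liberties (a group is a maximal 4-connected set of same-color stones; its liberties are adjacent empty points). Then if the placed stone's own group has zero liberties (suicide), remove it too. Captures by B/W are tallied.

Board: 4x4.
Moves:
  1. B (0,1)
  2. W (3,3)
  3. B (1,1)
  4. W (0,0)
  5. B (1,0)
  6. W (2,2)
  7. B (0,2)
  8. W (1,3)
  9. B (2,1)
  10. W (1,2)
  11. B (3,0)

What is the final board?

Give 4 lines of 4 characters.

Answer: .BB.
BBWW
.BW.
B..W

Derivation:
Move 1: B@(0,1) -> caps B=0 W=0
Move 2: W@(3,3) -> caps B=0 W=0
Move 3: B@(1,1) -> caps B=0 W=0
Move 4: W@(0,0) -> caps B=0 W=0
Move 5: B@(1,0) -> caps B=1 W=0
Move 6: W@(2,2) -> caps B=1 W=0
Move 7: B@(0,2) -> caps B=1 W=0
Move 8: W@(1,3) -> caps B=1 W=0
Move 9: B@(2,1) -> caps B=1 W=0
Move 10: W@(1,2) -> caps B=1 W=0
Move 11: B@(3,0) -> caps B=1 W=0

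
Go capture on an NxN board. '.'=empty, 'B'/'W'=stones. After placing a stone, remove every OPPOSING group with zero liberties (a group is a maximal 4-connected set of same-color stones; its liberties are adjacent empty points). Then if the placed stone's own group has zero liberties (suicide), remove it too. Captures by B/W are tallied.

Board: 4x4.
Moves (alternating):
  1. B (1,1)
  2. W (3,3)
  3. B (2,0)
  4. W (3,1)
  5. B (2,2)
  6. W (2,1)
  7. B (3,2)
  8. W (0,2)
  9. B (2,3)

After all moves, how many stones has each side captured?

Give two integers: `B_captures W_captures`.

Answer: 1 0

Derivation:
Move 1: B@(1,1) -> caps B=0 W=0
Move 2: W@(3,3) -> caps B=0 W=0
Move 3: B@(2,0) -> caps B=0 W=0
Move 4: W@(3,1) -> caps B=0 W=0
Move 5: B@(2,2) -> caps B=0 W=0
Move 6: W@(2,1) -> caps B=0 W=0
Move 7: B@(3,2) -> caps B=0 W=0
Move 8: W@(0,2) -> caps B=0 W=0
Move 9: B@(2,3) -> caps B=1 W=0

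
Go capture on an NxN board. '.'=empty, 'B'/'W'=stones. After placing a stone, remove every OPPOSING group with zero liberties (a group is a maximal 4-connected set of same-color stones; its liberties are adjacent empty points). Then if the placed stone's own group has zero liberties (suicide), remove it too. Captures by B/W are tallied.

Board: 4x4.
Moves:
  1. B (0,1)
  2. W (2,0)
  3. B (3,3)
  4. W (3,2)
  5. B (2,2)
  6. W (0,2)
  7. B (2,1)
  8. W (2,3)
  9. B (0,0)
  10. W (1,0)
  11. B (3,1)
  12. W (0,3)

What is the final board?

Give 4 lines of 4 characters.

Answer: BBWW
W...
WBBW
.BW.

Derivation:
Move 1: B@(0,1) -> caps B=0 W=0
Move 2: W@(2,0) -> caps B=0 W=0
Move 3: B@(3,3) -> caps B=0 W=0
Move 4: W@(3,2) -> caps B=0 W=0
Move 5: B@(2,2) -> caps B=0 W=0
Move 6: W@(0,2) -> caps B=0 W=0
Move 7: B@(2,1) -> caps B=0 W=0
Move 8: W@(2,3) -> caps B=0 W=1
Move 9: B@(0,0) -> caps B=0 W=1
Move 10: W@(1,0) -> caps B=0 W=1
Move 11: B@(3,1) -> caps B=0 W=1
Move 12: W@(0,3) -> caps B=0 W=1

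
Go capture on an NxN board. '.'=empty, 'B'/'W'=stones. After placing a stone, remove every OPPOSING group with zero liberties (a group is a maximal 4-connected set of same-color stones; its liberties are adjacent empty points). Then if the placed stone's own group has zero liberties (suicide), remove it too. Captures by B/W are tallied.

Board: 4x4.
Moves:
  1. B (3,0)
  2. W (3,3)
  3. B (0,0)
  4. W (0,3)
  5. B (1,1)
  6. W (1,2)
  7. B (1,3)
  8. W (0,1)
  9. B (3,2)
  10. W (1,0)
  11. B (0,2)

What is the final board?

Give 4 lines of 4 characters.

Answer: .WB.
WBWB
....
B.BW

Derivation:
Move 1: B@(3,0) -> caps B=0 W=0
Move 2: W@(3,3) -> caps B=0 W=0
Move 3: B@(0,0) -> caps B=0 W=0
Move 4: W@(0,3) -> caps B=0 W=0
Move 5: B@(1,1) -> caps B=0 W=0
Move 6: W@(1,2) -> caps B=0 W=0
Move 7: B@(1,3) -> caps B=0 W=0
Move 8: W@(0,1) -> caps B=0 W=0
Move 9: B@(3,2) -> caps B=0 W=0
Move 10: W@(1,0) -> caps B=0 W=1
Move 11: B@(0,2) -> caps B=1 W=1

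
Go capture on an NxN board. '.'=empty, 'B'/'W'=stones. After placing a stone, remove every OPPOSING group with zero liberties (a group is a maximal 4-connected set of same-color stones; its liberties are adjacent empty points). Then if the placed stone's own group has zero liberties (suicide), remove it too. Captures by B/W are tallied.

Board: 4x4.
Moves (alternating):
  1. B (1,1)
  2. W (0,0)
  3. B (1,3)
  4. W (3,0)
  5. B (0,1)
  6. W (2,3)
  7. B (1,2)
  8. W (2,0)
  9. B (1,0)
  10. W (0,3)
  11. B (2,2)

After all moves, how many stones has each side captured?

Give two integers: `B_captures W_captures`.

Answer: 1 0

Derivation:
Move 1: B@(1,1) -> caps B=0 W=0
Move 2: W@(0,0) -> caps B=0 W=0
Move 3: B@(1,3) -> caps B=0 W=0
Move 4: W@(3,0) -> caps B=0 W=0
Move 5: B@(0,1) -> caps B=0 W=0
Move 6: W@(2,3) -> caps B=0 W=0
Move 7: B@(1,2) -> caps B=0 W=0
Move 8: W@(2,0) -> caps B=0 W=0
Move 9: B@(1,0) -> caps B=1 W=0
Move 10: W@(0,3) -> caps B=1 W=0
Move 11: B@(2,2) -> caps B=1 W=0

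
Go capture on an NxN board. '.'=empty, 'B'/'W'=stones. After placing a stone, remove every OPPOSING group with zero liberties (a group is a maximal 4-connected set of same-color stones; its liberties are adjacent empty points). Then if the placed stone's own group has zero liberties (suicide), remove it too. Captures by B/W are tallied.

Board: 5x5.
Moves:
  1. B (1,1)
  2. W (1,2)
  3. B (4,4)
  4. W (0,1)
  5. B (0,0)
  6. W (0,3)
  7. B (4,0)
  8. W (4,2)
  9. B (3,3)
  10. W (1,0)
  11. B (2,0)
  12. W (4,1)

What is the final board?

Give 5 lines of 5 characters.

Answer: .W.W.
WBW..
B....
...B.
BWW.B

Derivation:
Move 1: B@(1,1) -> caps B=0 W=0
Move 2: W@(1,2) -> caps B=0 W=0
Move 3: B@(4,4) -> caps B=0 W=0
Move 4: W@(0,1) -> caps B=0 W=0
Move 5: B@(0,0) -> caps B=0 W=0
Move 6: W@(0,3) -> caps B=0 W=0
Move 7: B@(4,0) -> caps B=0 W=0
Move 8: W@(4,2) -> caps B=0 W=0
Move 9: B@(3,3) -> caps B=0 W=0
Move 10: W@(1,0) -> caps B=0 W=1
Move 11: B@(2,0) -> caps B=0 W=1
Move 12: W@(4,1) -> caps B=0 W=1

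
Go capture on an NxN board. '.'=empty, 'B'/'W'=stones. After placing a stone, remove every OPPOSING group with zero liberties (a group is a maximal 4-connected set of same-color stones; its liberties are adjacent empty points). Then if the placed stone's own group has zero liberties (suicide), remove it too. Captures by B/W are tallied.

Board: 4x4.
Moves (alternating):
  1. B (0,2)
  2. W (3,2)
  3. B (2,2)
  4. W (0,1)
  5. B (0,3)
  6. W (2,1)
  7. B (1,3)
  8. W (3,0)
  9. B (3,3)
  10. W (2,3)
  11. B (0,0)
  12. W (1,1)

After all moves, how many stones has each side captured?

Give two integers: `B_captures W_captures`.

Move 1: B@(0,2) -> caps B=0 W=0
Move 2: W@(3,2) -> caps B=0 W=0
Move 3: B@(2,2) -> caps B=0 W=0
Move 4: W@(0,1) -> caps B=0 W=0
Move 5: B@(0,3) -> caps B=0 W=0
Move 6: W@(2,1) -> caps B=0 W=0
Move 7: B@(1,3) -> caps B=0 W=0
Move 8: W@(3,0) -> caps B=0 W=0
Move 9: B@(3,3) -> caps B=0 W=0
Move 10: W@(2,3) -> caps B=0 W=1
Move 11: B@(0,0) -> caps B=0 W=1
Move 12: W@(1,1) -> caps B=0 W=1

Answer: 0 1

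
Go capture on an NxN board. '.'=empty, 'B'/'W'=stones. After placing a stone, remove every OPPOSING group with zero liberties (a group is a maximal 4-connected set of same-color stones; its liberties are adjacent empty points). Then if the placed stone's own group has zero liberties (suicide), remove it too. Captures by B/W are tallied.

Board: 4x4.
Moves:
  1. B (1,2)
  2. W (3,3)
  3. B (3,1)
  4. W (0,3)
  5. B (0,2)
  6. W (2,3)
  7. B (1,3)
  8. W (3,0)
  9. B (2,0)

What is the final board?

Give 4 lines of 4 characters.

Answer: ..B.
..BB
B..W
.B.W

Derivation:
Move 1: B@(1,2) -> caps B=0 W=0
Move 2: W@(3,3) -> caps B=0 W=0
Move 3: B@(3,1) -> caps B=0 W=0
Move 4: W@(0,3) -> caps B=0 W=0
Move 5: B@(0,2) -> caps B=0 W=0
Move 6: W@(2,3) -> caps B=0 W=0
Move 7: B@(1,3) -> caps B=1 W=0
Move 8: W@(3,0) -> caps B=1 W=0
Move 9: B@(2,0) -> caps B=2 W=0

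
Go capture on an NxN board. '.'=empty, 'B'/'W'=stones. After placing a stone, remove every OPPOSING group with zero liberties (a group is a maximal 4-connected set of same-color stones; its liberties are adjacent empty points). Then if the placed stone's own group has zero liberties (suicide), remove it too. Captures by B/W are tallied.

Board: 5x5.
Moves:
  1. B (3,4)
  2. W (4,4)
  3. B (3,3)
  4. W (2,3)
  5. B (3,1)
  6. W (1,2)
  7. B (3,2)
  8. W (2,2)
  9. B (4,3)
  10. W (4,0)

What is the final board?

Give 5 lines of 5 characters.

Answer: .....
..W..
..WW.
.BBBB
W..B.

Derivation:
Move 1: B@(3,4) -> caps B=0 W=0
Move 2: W@(4,4) -> caps B=0 W=0
Move 3: B@(3,3) -> caps B=0 W=0
Move 4: W@(2,3) -> caps B=0 W=0
Move 5: B@(3,1) -> caps B=0 W=0
Move 6: W@(1,2) -> caps B=0 W=0
Move 7: B@(3,2) -> caps B=0 W=0
Move 8: W@(2,2) -> caps B=0 W=0
Move 9: B@(4,3) -> caps B=1 W=0
Move 10: W@(4,0) -> caps B=1 W=0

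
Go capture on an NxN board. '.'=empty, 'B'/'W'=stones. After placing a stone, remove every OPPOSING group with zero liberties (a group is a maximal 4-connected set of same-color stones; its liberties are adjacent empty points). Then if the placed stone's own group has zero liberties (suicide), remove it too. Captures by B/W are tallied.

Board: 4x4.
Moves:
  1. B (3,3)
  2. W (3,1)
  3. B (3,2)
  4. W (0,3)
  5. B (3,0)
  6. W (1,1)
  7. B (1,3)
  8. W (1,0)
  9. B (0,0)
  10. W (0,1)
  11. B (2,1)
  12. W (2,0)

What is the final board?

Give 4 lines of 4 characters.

Answer: .W.W
WW.B
WB..
B.BB

Derivation:
Move 1: B@(3,3) -> caps B=0 W=0
Move 2: W@(3,1) -> caps B=0 W=0
Move 3: B@(3,2) -> caps B=0 W=0
Move 4: W@(0,3) -> caps B=0 W=0
Move 5: B@(3,0) -> caps B=0 W=0
Move 6: W@(1,1) -> caps B=0 W=0
Move 7: B@(1,3) -> caps B=0 W=0
Move 8: W@(1,0) -> caps B=0 W=0
Move 9: B@(0,0) -> caps B=0 W=0
Move 10: W@(0,1) -> caps B=0 W=1
Move 11: B@(2,1) -> caps B=1 W=1
Move 12: W@(2,0) -> caps B=1 W=1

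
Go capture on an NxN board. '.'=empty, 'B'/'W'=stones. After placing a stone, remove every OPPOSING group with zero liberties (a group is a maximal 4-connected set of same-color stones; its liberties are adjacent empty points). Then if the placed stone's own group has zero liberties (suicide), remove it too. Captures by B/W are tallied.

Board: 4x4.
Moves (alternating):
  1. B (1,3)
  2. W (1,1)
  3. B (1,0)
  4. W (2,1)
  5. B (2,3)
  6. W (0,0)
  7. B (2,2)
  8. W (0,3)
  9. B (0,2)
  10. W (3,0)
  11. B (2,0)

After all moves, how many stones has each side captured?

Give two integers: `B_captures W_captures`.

Answer: 1 0

Derivation:
Move 1: B@(1,3) -> caps B=0 W=0
Move 2: W@(1,1) -> caps B=0 W=0
Move 3: B@(1,0) -> caps B=0 W=0
Move 4: W@(2,1) -> caps B=0 W=0
Move 5: B@(2,3) -> caps B=0 W=0
Move 6: W@(0,0) -> caps B=0 W=0
Move 7: B@(2,2) -> caps B=0 W=0
Move 8: W@(0,3) -> caps B=0 W=0
Move 9: B@(0,2) -> caps B=1 W=0
Move 10: W@(3,0) -> caps B=1 W=0
Move 11: B@(2,0) -> caps B=1 W=0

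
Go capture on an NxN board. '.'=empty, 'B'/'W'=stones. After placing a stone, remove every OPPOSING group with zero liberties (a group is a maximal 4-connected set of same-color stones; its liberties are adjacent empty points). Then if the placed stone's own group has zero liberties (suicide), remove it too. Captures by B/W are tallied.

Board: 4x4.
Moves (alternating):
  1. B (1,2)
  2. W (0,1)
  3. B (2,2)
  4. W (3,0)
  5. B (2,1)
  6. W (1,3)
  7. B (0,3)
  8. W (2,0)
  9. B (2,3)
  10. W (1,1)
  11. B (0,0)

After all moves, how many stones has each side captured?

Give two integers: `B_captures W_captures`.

Move 1: B@(1,2) -> caps B=0 W=0
Move 2: W@(0,1) -> caps B=0 W=0
Move 3: B@(2,2) -> caps B=0 W=0
Move 4: W@(3,0) -> caps B=0 W=0
Move 5: B@(2,1) -> caps B=0 W=0
Move 6: W@(1,3) -> caps B=0 W=0
Move 7: B@(0,3) -> caps B=0 W=0
Move 8: W@(2,0) -> caps B=0 W=0
Move 9: B@(2,3) -> caps B=1 W=0
Move 10: W@(1,1) -> caps B=1 W=0
Move 11: B@(0,0) -> caps B=1 W=0

Answer: 1 0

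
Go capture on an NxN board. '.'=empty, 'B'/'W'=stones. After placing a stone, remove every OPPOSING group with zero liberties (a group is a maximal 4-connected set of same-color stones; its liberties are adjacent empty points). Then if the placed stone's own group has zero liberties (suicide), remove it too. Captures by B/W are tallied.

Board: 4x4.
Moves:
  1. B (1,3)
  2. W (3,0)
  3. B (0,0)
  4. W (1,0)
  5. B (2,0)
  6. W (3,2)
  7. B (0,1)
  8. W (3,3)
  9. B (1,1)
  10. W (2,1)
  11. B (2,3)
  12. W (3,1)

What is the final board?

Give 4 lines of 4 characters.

Move 1: B@(1,3) -> caps B=0 W=0
Move 2: W@(3,0) -> caps B=0 W=0
Move 3: B@(0,0) -> caps B=0 W=0
Move 4: W@(1,0) -> caps B=0 W=0
Move 5: B@(2,0) -> caps B=0 W=0
Move 6: W@(3,2) -> caps B=0 W=0
Move 7: B@(0,1) -> caps B=0 W=0
Move 8: W@(3,3) -> caps B=0 W=0
Move 9: B@(1,1) -> caps B=1 W=0
Move 10: W@(2,1) -> caps B=1 W=0
Move 11: B@(2,3) -> caps B=1 W=0
Move 12: W@(3,1) -> caps B=1 W=0

Answer: BB..
.B.B
BW.B
WWWW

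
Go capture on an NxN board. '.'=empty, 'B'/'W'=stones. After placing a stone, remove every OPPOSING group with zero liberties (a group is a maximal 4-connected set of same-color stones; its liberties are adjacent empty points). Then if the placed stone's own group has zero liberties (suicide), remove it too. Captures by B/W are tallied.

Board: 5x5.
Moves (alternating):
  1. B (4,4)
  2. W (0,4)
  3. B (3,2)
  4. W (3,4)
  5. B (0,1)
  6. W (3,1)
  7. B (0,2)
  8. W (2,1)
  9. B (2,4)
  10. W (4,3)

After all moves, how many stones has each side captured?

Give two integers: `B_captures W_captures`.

Answer: 0 1

Derivation:
Move 1: B@(4,4) -> caps B=0 W=0
Move 2: W@(0,4) -> caps B=0 W=0
Move 3: B@(3,2) -> caps B=0 W=0
Move 4: W@(3,4) -> caps B=0 W=0
Move 5: B@(0,1) -> caps B=0 W=0
Move 6: W@(3,1) -> caps B=0 W=0
Move 7: B@(0,2) -> caps B=0 W=0
Move 8: W@(2,1) -> caps B=0 W=0
Move 9: B@(2,4) -> caps B=0 W=0
Move 10: W@(4,3) -> caps B=0 W=1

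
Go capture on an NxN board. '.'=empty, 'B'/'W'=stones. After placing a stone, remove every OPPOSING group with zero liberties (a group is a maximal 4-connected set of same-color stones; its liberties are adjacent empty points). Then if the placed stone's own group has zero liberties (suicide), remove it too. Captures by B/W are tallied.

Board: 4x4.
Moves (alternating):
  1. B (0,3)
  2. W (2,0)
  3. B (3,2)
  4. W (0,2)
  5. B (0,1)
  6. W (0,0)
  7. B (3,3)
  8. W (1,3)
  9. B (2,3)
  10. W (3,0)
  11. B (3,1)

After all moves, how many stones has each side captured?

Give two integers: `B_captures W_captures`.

Move 1: B@(0,3) -> caps B=0 W=0
Move 2: W@(2,0) -> caps B=0 W=0
Move 3: B@(3,2) -> caps B=0 W=0
Move 4: W@(0,2) -> caps B=0 W=0
Move 5: B@(0,1) -> caps B=0 W=0
Move 6: W@(0,0) -> caps B=0 W=0
Move 7: B@(3,3) -> caps B=0 W=0
Move 8: W@(1,3) -> caps B=0 W=1
Move 9: B@(2,3) -> caps B=0 W=1
Move 10: W@(3,0) -> caps B=0 W=1
Move 11: B@(3,1) -> caps B=0 W=1

Answer: 0 1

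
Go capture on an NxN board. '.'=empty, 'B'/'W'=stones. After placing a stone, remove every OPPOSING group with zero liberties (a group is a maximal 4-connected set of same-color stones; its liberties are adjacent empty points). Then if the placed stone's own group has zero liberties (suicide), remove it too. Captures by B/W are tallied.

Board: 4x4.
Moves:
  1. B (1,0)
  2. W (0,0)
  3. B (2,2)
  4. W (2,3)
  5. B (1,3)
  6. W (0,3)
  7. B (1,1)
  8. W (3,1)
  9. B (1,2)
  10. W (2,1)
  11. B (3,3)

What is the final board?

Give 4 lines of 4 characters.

Move 1: B@(1,0) -> caps B=0 W=0
Move 2: W@(0,0) -> caps B=0 W=0
Move 3: B@(2,2) -> caps B=0 W=0
Move 4: W@(2,3) -> caps B=0 W=0
Move 5: B@(1,3) -> caps B=0 W=0
Move 6: W@(0,3) -> caps B=0 W=0
Move 7: B@(1,1) -> caps B=0 W=0
Move 8: W@(3,1) -> caps B=0 W=0
Move 9: B@(1,2) -> caps B=0 W=0
Move 10: W@(2,1) -> caps B=0 W=0
Move 11: B@(3,3) -> caps B=1 W=0

Answer: W..W
BBBB
.WB.
.W.B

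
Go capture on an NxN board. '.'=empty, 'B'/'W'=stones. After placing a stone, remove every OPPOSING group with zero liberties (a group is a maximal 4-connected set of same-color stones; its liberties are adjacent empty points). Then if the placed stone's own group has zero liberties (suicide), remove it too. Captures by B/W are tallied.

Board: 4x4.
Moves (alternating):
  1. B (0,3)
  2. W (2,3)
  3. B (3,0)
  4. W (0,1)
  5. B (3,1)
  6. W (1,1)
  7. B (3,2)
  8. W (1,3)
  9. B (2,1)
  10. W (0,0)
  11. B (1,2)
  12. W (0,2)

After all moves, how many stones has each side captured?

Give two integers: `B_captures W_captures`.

Move 1: B@(0,3) -> caps B=0 W=0
Move 2: W@(2,3) -> caps B=0 W=0
Move 3: B@(3,0) -> caps B=0 W=0
Move 4: W@(0,1) -> caps B=0 W=0
Move 5: B@(3,1) -> caps B=0 W=0
Move 6: W@(1,1) -> caps B=0 W=0
Move 7: B@(3,2) -> caps B=0 W=0
Move 8: W@(1,3) -> caps B=0 W=0
Move 9: B@(2,1) -> caps B=0 W=0
Move 10: W@(0,0) -> caps B=0 W=0
Move 11: B@(1,2) -> caps B=0 W=0
Move 12: W@(0,2) -> caps B=0 W=1

Answer: 0 1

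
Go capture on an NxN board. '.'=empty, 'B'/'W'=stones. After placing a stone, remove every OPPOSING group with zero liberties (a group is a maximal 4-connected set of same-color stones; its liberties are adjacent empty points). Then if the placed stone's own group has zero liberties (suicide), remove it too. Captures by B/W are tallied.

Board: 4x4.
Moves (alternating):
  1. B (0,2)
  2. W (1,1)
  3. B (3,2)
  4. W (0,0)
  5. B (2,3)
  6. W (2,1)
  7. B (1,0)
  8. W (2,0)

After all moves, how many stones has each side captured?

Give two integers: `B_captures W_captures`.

Answer: 0 1

Derivation:
Move 1: B@(0,2) -> caps B=0 W=0
Move 2: W@(1,1) -> caps B=0 W=0
Move 3: B@(3,2) -> caps B=0 W=0
Move 4: W@(0,0) -> caps B=0 W=0
Move 5: B@(2,3) -> caps B=0 W=0
Move 6: W@(2,1) -> caps B=0 W=0
Move 7: B@(1,0) -> caps B=0 W=0
Move 8: W@(2,0) -> caps B=0 W=1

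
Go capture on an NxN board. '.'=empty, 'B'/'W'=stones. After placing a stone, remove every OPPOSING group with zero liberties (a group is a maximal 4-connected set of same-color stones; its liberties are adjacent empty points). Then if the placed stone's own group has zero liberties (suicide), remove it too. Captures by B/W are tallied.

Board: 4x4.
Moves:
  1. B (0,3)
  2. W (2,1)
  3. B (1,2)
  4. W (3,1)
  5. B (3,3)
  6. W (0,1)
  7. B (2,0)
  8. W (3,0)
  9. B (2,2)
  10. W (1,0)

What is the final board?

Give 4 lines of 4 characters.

Move 1: B@(0,3) -> caps B=0 W=0
Move 2: W@(2,1) -> caps B=0 W=0
Move 3: B@(1,2) -> caps B=0 W=0
Move 4: W@(3,1) -> caps B=0 W=0
Move 5: B@(3,3) -> caps B=0 W=0
Move 6: W@(0,1) -> caps B=0 W=0
Move 7: B@(2,0) -> caps B=0 W=0
Move 8: W@(3,0) -> caps B=0 W=0
Move 9: B@(2,2) -> caps B=0 W=0
Move 10: W@(1,0) -> caps B=0 W=1

Answer: .W.B
W.B.
.WB.
WW.B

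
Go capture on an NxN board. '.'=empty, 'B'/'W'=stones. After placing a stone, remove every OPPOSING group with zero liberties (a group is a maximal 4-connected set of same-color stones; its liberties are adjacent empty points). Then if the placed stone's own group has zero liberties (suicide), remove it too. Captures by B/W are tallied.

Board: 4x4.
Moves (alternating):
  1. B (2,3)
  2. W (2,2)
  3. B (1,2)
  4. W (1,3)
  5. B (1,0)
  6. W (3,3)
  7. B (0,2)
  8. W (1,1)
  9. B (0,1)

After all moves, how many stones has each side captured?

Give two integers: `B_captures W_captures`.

Answer: 0 1

Derivation:
Move 1: B@(2,3) -> caps B=0 W=0
Move 2: W@(2,2) -> caps B=0 W=0
Move 3: B@(1,2) -> caps B=0 W=0
Move 4: W@(1,3) -> caps B=0 W=0
Move 5: B@(1,0) -> caps B=0 W=0
Move 6: W@(3,3) -> caps B=0 W=1
Move 7: B@(0,2) -> caps B=0 W=1
Move 8: W@(1,1) -> caps B=0 W=1
Move 9: B@(0,1) -> caps B=0 W=1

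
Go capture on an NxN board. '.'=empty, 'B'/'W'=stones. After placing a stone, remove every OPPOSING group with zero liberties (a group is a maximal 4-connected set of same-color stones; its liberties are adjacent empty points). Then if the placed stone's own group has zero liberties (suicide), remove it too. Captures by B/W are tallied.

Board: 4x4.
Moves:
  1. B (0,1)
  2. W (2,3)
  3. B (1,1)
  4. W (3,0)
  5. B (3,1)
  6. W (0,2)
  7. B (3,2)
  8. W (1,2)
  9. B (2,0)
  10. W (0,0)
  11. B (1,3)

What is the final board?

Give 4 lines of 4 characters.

Answer: WBW.
.BWB
B..W
.BB.

Derivation:
Move 1: B@(0,1) -> caps B=0 W=0
Move 2: W@(2,3) -> caps B=0 W=0
Move 3: B@(1,1) -> caps B=0 W=0
Move 4: W@(3,0) -> caps B=0 W=0
Move 5: B@(3,1) -> caps B=0 W=0
Move 6: W@(0,2) -> caps B=0 W=0
Move 7: B@(3,2) -> caps B=0 W=0
Move 8: W@(1,2) -> caps B=0 W=0
Move 9: B@(2,0) -> caps B=1 W=0
Move 10: W@(0,0) -> caps B=1 W=0
Move 11: B@(1,3) -> caps B=1 W=0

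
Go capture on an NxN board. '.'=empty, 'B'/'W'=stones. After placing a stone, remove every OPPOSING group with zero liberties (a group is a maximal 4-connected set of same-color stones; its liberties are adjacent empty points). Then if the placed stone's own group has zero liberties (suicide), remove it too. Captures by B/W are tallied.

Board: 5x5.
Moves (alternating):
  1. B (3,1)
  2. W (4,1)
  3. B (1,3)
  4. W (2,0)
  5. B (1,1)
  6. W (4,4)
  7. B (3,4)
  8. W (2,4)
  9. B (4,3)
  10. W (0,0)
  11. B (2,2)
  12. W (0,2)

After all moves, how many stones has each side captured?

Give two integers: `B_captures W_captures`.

Answer: 1 0

Derivation:
Move 1: B@(3,1) -> caps B=0 W=0
Move 2: W@(4,1) -> caps B=0 W=0
Move 3: B@(1,3) -> caps B=0 W=0
Move 4: W@(2,0) -> caps B=0 W=0
Move 5: B@(1,1) -> caps B=0 W=0
Move 6: W@(4,4) -> caps B=0 W=0
Move 7: B@(3,4) -> caps B=0 W=0
Move 8: W@(2,4) -> caps B=0 W=0
Move 9: B@(4,3) -> caps B=1 W=0
Move 10: W@(0,0) -> caps B=1 W=0
Move 11: B@(2,2) -> caps B=1 W=0
Move 12: W@(0,2) -> caps B=1 W=0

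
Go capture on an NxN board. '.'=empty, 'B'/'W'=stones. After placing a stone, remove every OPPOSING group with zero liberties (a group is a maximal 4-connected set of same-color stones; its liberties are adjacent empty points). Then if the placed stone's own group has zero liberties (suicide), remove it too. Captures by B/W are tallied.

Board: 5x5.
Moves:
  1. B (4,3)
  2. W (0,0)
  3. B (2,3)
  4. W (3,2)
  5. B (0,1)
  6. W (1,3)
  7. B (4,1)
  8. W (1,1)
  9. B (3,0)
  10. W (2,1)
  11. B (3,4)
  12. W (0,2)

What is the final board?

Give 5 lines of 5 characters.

Move 1: B@(4,3) -> caps B=0 W=0
Move 2: W@(0,0) -> caps B=0 W=0
Move 3: B@(2,3) -> caps B=0 W=0
Move 4: W@(3,2) -> caps B=0 W=0
Move 5: B@(0,1) -> caps B=0 W=0
Move 6: W@(1,3) -> caps B=0 W=0
Move 7: B@(4,1) -> caps B=0 W=0
Move 8: W@(1,1) -> caps B=0 W=0
Move 9: B@(3,0) -> caps B=0 W=0
Move 10: W@(2,1) -> caps B=0 W=0
Move 11: B@(3,4) -> caps B=0 W=0
Move 12: W@(0,2) -> caps B=0 W=1

Answer: W.W..
.W.W.
.W.B.
B.W.B
.B.B.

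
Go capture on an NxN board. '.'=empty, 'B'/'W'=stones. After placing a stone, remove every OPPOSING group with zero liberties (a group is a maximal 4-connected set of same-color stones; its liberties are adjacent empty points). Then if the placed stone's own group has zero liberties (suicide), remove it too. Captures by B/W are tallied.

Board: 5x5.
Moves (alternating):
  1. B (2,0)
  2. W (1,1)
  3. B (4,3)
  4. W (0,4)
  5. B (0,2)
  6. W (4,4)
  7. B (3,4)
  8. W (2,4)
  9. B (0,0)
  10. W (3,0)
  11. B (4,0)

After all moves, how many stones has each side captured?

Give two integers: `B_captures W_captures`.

Answer: 1 0

Derivation:
Move 1: B@(2,0) -> caps B=0 W=0
Move 2: W@(1,1) -> caps B=0 W=0
Move 3: B@(4,3) -> caps B=0 W=0
Move 4: W@(0,4) -> caps B=0 W=0
Move 5: B@(0,2) -> caps B=0 W=0
Move 6: W@(4,4) -> caps B=0 W=0
Move 7: B@(3,4) -> caps B=1 W=0
Move 8: W@(2,4) -> caps B=1 W=0
Move 9: B@(0,0) -> caps B=1 W=0
Move 10: W@(3,0) -> caps B=1 W=0
Move 11: B@(4,0) -> caps B=1 W=0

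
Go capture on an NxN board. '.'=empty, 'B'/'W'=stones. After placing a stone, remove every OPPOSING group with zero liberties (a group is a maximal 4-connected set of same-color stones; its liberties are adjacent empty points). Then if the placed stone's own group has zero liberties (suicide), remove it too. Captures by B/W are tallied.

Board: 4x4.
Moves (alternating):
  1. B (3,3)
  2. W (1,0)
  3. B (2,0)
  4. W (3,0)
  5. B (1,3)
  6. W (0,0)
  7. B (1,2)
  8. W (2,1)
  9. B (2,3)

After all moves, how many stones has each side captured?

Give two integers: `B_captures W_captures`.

Move 1: B@(3,3) -> caps B=0 W=0
Move 2: W@(1,0) -> caps B=0 W=0
Move 3: B@(2,0) -> caps B=0 W=0
Move 4: W@(3,0) -> caps B=0 W=0
Move 5: B@(1,3) -> caps B=0 W=0
Move 6: W@(0,0) -> caps B=0 W=0
Move 7: B@(1,2) -> caps B=0 W=0
Move 8: W@(2,1) -> caps B=0 W=1
Move 9: B@(2,3) -> caps B=0 W=1

Answer: 0 1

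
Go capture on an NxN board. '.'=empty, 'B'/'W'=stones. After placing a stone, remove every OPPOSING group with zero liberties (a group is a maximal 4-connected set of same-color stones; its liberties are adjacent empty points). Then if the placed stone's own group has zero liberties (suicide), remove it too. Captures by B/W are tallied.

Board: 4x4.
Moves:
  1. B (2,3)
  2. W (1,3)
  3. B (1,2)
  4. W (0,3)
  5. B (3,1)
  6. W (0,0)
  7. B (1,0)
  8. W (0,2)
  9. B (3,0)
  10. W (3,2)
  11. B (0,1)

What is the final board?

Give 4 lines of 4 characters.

Move 1: B@(2,3) -> caps B=0 W=0
Move 2: W@(1,3) -> caps B=0 W=0
Move 3: B@(1,2) -> caps B=0 W=0
Move 4: W@(0,3) -> caps B=0 W=0
Move 5: B@(3,1) -> caps B=0 W=0
Move 6: W@(0,0) -> caps B=0 W=0
Move 7: B@(1,0) -> caps B=0 W=0
Move 8: W@(0,2) -> caps B=0 W=0
Move 9: B@(3,0) -> caps B=0 W=0
Move 10: W@(3,2) -> caps B=0 W=0
Move 11: B@(0,1) -> caps B=4 W=0

Answer: .B..
B.B.
...B
BBW.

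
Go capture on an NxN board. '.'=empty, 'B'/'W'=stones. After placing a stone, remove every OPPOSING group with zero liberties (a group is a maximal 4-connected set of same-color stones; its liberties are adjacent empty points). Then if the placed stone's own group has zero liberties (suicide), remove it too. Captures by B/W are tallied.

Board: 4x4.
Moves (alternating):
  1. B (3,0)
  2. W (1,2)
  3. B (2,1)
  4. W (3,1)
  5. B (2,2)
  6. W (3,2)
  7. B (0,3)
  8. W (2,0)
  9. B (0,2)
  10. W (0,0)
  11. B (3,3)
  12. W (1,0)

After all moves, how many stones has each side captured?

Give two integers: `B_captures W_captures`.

Answer: 0 1

Derivation:
Move 1: B@(3,0) -> caps B=0 W=0
Move 2: W@(1,2) -> caps B=0 W=0
Move 3: B@(2,1) -> caps B=0 W=0
Move 4: W@(3,1) -> caps B=0 W=0
Move 5: B@(2,2) -> caps B=0 W=0
Move 6: W@(3,2) -> caps B=0 W=0
Move 7: B@(0,3) -> caps B=0 W=0
Move 8: W@(2,0) -> caps B=0 W=1
Move 9: B@(0,2) -> caps B=0 W=1
Move 10: W@(0,0) -> caps B=0 W=1
Move 11: B@(3,3) -> caps B=0 W=1
Move 12: W@(1,0) -> caps B=0 W=1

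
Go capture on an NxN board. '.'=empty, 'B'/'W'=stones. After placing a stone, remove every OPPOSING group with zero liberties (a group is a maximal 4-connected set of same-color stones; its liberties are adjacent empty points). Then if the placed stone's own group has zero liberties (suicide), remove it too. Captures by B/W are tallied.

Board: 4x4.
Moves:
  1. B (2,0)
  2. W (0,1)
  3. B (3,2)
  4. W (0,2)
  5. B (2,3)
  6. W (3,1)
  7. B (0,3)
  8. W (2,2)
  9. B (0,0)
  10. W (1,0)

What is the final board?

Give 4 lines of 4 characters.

Move 1: B@(2,0) -> caps B=0 W=0
Move 2: W@(0,1) -> caps B=0 W=0
Move 3: B@(3,2) -> caps B=0 W=0
Move 4: W@(0,2) -> caps B=0 W=0
Move 5: B@(2,3) -> caps B=0 W=0
Move 6: W@(3,1) -> caps B=0 W=0
Move 7: B@(0,3) -> caps B=0 W=0
Move 8: W@(2,2) -> caps B=0 W=0
Move 9: B@(0,0) -> caps B=0 W=0
Move 10: W@(1,0) -> caps B=0 W=1

Answer: .WWB
W...
B.WB
.WB.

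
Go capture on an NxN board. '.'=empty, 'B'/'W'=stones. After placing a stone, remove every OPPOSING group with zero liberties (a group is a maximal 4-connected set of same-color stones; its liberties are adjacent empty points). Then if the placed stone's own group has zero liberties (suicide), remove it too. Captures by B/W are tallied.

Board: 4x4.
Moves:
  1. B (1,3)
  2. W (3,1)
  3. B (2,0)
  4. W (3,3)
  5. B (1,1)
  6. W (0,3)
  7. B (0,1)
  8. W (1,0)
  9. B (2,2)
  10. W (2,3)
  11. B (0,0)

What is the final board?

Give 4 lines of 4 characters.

Answer: BB.W
.B.B
B.BW
.W.W

Derivation:
Move 1: B@(1,3) -> caps B=0 W=0
Move 2: W@(3,1) -> caps B=0 W=0
Move 3: B@(2,0) -> caps B=0 W=0
Move 4: W@(3,3) -> caps B=0 W=0
Move 5: B@(1,1) -> caps B=0 W=0
Move 6: W@(0,3) -> caps B=0 W=0
Move 7: B@(0,1) -> caps B=0 W=0
Move 8: W@(1,0) -> caps B=0 W=0
Move 9: B@(2,2) -> caps B=0 W=0
Move 10: W@(2,3) -> caps B=0 W=0
Move 11: B@(0,0) -> caps B=1 W=0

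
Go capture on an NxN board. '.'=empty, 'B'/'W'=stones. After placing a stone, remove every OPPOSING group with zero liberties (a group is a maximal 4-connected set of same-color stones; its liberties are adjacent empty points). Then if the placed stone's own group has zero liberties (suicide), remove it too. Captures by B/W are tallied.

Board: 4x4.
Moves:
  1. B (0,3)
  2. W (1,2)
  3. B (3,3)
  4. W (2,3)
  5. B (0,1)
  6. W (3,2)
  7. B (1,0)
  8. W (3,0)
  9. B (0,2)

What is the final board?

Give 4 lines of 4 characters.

Move 1: B@(0,3) -> caps B=0 W=0
Move 2: W@(1,2) -> caps B=0 W=0
Move 3: B@(3,3) -> caps B=0 W=0
Move 4: W@(2,3) -> caps B=0 W=0
Move 5: B@(0,1) -> caps B=0 W=0
Move 6: W@(3,2) -> caps B=0 W=1
Move 7: B@(1,0) -> caps B=0 W=1
Move 8: W@(3,0) -> caps B=0 W=1
Move 9: B@(0,2) -> caps B=0 W=1

Answer: .BBB
B.W.
...W
W.W.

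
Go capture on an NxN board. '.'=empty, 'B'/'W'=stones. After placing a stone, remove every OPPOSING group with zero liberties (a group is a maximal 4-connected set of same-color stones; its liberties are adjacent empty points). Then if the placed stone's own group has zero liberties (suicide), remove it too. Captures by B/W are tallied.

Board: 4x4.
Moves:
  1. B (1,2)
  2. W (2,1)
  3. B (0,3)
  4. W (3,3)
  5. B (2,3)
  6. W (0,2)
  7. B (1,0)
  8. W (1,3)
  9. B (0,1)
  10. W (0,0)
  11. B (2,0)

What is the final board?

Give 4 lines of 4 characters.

Answer: .BW.
B.BW
BW.B
...W

Derivation:
Move 1: B@(1,2) -> caps B=0 W=0
Move 2: W@(2,1) -> caps B=0 W=0
Move 3: B@(0,3) -> caps B=0 W=0
Move 4: W@(3,3) -> caps B=0 W=0
Move 5: B@(2,3) -> caps B=0 W=0
Move 6: W@(0,2) -> caps B=0 W=0
Move 7: B@(1,0) -> caps B=0 W=0
Move 8: W@(1,3) -> caps B=0 W=1
Move 9: B@(0,1) -> caps B=0 W=1
Move 10: W@(0,0) -> caps B=0 W=1
Move 11: B@(2,0) -> caps B=0 W=1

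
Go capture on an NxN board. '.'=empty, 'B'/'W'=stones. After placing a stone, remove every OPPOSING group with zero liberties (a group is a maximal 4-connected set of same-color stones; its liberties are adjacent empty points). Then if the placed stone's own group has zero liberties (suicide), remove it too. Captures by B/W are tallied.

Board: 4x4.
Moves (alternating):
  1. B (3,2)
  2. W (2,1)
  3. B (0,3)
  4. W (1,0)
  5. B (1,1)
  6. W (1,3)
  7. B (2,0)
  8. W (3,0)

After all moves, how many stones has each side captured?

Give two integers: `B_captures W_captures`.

Answer: 0 1

Derivation:
Move 1: B@(3,2) -> caps B=0 W=0
Move 2: W@(2,1) -> caps B=0 W=0
Move 3: B@(0,3) -> caps B=0 W=0
Move 4: W@(1,0) -> caps B=0 W=0
Move 5: B@(1,1) -> caps B=0 W=0
Move 6: W@(1,3) -> caps B=0 W=0
Move 7: B@(2,0) -> caps B=0 W=0
Move 8: W@(3,0) -> caps B=0 W=1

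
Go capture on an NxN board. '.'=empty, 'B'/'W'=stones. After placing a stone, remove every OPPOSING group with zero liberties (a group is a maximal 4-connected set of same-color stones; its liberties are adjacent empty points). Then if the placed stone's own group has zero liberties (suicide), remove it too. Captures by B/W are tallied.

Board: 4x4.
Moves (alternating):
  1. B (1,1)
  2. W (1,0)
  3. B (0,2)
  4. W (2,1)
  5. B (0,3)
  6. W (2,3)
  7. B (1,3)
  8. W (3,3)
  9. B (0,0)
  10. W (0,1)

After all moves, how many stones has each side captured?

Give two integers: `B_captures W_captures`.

Move 1: B@(1,1) -> caps B=0 W=0
Move 2: W@(1,0) -> caps B=0 W=0
Move 3: B@(0,2) -> caps B=0 W=0
Move 4: W@(2,1) -> caps B=0 W=0
Move 5: B@(0,3) -> caps B=0 W=0
Move 6: W@(2,3) -> caps B=0 W=0
Move 7: B@(1,3) -> caps B=0 W=0
Move 8: W@(3,3) -> caps B=0 W=0
Move 9: B@(0,0) -> caps B=0 W=0
Move 10: W@(0,1) -> caps B=0 W=1

Answer: 0 1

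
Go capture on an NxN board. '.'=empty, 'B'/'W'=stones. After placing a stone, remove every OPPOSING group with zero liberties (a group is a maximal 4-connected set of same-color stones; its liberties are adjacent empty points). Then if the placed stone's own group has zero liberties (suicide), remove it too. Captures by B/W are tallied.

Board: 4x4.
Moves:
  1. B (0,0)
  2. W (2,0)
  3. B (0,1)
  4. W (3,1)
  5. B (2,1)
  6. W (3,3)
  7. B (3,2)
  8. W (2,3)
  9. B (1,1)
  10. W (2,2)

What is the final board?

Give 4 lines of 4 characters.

Move 1: B@(0,0) -> caps B=0 W=0
Move 2: W@(2,0) -> caps B=0 W=0
Move 3: B@(0,1) -> caps B=0 W=0
Move 4: W@(3,1) -> caps B=0 W=0
Move 5: B@(2,1) -> caps B=0 W=0
Move 6: W@(3,3) -> caps B=0 W=0
Move 7: B@(3,2) -> caps B=0 W=0
Move 8: W@(2,3) -> caps B=0 W=0
Move 9: B@(1,1) -> caps B=0 W=0
Move 10: W@(2,2) -> caps B=0 W=1

Answer: BB..
.B..
WBWW
.W.W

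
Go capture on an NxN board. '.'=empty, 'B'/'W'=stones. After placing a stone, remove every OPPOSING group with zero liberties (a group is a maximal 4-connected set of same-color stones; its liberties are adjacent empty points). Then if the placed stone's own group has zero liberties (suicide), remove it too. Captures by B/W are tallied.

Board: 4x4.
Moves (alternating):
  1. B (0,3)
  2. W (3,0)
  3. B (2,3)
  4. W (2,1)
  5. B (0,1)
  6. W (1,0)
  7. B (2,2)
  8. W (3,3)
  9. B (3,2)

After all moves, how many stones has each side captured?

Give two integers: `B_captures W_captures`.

Move 1: B@(0,3) -> caps B=0 W=0
Move 2: W@(3,0) -> caps B=0 W=0
Move 3: B@(2,3) -> caps B=0 W=0
Move 4: W@(2,1) -> caps B=0 W=0
Move 5: B@(0,1) -> caps B=0 W=0
Move 6: W@(1,0) -> caps B=0 W=0
Move 7: B@(2,2) -> caps B=0 W=0
Move 8: W@(3,3) -> caps B=0 W=0
Move 9: B@(3,2) -> caps B=1 W=0

Answer: 1 0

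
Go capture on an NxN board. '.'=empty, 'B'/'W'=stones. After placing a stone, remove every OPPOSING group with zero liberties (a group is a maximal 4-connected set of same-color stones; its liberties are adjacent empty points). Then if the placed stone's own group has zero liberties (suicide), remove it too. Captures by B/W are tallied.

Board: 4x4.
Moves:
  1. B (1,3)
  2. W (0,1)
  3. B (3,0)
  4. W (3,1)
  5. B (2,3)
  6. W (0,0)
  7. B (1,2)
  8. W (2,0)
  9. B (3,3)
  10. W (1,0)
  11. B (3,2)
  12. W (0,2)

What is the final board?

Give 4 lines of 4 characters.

Move 1: B@(1,3) -> caps B=0 W=0
Move 2: W@(0,1) -> caps B=0 W=0
Move 3: B@(3,0) -> caps B=0 W=0
Move 4: W@(3,1) -> caps B=0 W=0
Move 5: B@(2,3) -> caps B=0 W=0
Move 6: W@(0,0) -> caps B=0 W=0
Move 7: B@(1,2) -> caps B=0 W=0
Move 8: W@(2,0) -> caps B=0 W=1
Move 9: B@(3,3) -> caps B=0 W=1
Move 10: W@(1,0) -> caps B=0 W=1
Move 11: B@(3,2) -> caps B=0 W=1
Move 12: W@(0,2) -> caps B=0 W=1

Answer: WWW.
W.BB
W..B
.WBB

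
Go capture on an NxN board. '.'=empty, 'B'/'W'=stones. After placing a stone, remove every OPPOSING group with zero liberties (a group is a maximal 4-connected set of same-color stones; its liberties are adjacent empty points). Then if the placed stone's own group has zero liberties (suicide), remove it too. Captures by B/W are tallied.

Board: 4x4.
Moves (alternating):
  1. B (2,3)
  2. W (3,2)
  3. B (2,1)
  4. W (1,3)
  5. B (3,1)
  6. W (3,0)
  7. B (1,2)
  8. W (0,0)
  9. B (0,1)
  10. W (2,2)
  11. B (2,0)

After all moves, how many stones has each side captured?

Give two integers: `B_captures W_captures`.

Move 1: B@(2,3) -> caps B=0 W=0
Move 2: W@(3,2) -> caps B=0 W=0
Move 3: B@(2,1) -> caps B=0 W=0
Move 4: W@(1,3) -> caps B=0 W=0
Move 5: B@(3,1) -> caps B=0 W=0
Move 6: W@(3,0) -> caps B=0 W=0
Move 7: B@(1,2) -> caps B=0 W=0
Move 8: W@(0,0) -> caps B=0 W=0
Move 9: B@(0,1) -> caps B=0 W=0
Move 10: W@(2,2) -> caps B=0 W=0
Move 11: B@(2,0) -> caps B=1 W=0

Answer: 1 0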